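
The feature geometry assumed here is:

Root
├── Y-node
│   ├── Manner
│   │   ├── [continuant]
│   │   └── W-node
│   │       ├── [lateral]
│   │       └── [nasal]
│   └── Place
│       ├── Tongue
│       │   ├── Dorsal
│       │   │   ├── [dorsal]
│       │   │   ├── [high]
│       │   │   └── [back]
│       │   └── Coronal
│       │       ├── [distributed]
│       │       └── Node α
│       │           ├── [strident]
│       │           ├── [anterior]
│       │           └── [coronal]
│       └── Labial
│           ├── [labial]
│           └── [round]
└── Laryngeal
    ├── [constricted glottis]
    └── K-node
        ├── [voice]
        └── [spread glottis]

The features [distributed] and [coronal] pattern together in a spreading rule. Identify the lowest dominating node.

[distributed]: Root ▹ Y-node ▹ Place ▹ Tongue ▹ Coronal ▹ [distributed].
[coronal]: Root ▹ Y-node ▹ Place ▹ Tongue ▹ Coronal ▹ Node α ▹ [coronal].
The lowest node appearing on every path is Coronal; each proper daughter of Coronal fails to dominate at least one of the listed features.

Coronal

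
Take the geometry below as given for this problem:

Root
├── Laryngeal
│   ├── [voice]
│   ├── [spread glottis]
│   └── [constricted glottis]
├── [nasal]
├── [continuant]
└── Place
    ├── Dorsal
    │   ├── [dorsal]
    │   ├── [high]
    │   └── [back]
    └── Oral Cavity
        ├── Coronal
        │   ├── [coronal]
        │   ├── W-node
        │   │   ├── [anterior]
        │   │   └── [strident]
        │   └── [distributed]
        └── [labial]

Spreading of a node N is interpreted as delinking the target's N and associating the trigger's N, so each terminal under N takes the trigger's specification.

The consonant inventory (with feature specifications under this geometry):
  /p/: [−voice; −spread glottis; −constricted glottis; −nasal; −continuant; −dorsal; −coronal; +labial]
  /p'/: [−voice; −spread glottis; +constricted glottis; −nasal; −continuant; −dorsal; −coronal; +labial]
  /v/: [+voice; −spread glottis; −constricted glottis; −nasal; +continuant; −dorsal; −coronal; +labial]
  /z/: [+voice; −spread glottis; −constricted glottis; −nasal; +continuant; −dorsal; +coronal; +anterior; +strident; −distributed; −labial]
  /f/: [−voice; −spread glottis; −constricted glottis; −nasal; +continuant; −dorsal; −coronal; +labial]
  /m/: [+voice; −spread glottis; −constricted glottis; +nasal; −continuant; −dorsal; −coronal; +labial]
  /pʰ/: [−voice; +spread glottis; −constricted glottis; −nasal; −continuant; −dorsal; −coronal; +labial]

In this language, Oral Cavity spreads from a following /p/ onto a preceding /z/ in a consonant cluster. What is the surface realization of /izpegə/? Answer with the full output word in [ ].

The Oral Cavity node dominates the terminals [coronal], [anterior], [strident], [distributed], [labial].
Spreading Oral Cavity from /p/ onto /z/ replaces those values with /p/'s: [−coronal], [+labial]. Features outside Oral Cavity ([voice], [spread glottis], [constricted glottis], …) stay as in /z/.
The resulting bundle matches /v/ in the inventory; substituting it for /z/ gives [ivpegə].

[ivpegə]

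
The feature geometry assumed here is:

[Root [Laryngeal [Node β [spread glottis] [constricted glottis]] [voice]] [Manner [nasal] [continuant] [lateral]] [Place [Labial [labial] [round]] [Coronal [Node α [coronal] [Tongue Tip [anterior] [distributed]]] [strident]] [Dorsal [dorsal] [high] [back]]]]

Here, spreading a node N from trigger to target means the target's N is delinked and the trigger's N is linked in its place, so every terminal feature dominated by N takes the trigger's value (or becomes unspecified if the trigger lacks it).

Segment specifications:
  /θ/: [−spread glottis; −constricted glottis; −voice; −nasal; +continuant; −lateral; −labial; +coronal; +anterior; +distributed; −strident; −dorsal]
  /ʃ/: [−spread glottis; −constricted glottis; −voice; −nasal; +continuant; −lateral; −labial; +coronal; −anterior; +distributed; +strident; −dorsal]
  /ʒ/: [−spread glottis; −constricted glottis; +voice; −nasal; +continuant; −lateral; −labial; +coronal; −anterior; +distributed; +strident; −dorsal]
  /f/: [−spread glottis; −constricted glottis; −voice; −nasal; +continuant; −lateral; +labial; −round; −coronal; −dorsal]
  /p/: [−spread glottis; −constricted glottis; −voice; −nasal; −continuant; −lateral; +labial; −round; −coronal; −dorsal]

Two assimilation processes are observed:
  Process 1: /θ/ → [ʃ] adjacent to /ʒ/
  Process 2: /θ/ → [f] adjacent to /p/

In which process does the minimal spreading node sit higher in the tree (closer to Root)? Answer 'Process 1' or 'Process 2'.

Process 2

Process 1: the features that change are [anterior], [strident]; the minimal node is Coronal (depth 2).
Process 2 alters [labial], [round], [coronal], [anterior], [distributed], [strident]; the lowest common ancestor is Place (depth 1 from Root).
Place (depth 1) sits above Coronal (depth 2), making Process 2 the one with the higher spreading node.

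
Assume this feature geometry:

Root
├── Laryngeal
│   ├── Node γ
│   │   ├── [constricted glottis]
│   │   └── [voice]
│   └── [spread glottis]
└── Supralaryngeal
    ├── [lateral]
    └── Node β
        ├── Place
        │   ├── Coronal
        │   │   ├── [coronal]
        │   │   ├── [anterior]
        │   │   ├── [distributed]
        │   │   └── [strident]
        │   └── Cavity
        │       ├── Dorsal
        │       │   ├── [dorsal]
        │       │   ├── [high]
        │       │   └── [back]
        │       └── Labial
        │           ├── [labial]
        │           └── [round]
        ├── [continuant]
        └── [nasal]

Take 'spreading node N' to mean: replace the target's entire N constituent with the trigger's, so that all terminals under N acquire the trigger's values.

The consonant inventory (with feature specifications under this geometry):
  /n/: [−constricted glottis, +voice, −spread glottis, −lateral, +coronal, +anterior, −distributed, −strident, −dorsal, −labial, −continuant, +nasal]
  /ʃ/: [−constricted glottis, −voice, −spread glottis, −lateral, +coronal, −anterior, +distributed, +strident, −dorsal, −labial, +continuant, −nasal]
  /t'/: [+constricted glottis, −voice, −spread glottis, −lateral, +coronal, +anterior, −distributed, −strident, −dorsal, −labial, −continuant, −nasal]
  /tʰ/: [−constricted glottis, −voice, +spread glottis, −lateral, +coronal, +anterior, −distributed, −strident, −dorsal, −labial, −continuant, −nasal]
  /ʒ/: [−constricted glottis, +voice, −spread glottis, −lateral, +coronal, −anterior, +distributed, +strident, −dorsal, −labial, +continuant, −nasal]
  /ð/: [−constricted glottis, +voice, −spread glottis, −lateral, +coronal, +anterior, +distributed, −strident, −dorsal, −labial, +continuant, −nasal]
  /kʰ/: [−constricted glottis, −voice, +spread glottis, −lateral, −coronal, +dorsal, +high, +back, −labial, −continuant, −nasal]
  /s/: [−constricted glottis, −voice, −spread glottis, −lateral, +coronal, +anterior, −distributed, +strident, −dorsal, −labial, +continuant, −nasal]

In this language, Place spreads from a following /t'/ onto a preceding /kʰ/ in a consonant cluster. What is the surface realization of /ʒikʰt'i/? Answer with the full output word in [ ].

[ʒitʰt'i]

Terminals under Place in this geometry: [coronal], [anterior], [distributed], [strident], [dorsal], [high], [back], [labial], [round].
After delinking /kʰ/'s Place and linking /t'/'s, the affected terminals become [+coronal], [+anterior], [−distributed], [−strident], [−dorsal], [−labial]; [constricted glottis], [voice], [spread glottis], … (outside Place) are retained from /kʰ/.
The resulting bundle matches /tʰ/ in the inventory; substituting it for /kʰ/ gives [ʒitʰt'i].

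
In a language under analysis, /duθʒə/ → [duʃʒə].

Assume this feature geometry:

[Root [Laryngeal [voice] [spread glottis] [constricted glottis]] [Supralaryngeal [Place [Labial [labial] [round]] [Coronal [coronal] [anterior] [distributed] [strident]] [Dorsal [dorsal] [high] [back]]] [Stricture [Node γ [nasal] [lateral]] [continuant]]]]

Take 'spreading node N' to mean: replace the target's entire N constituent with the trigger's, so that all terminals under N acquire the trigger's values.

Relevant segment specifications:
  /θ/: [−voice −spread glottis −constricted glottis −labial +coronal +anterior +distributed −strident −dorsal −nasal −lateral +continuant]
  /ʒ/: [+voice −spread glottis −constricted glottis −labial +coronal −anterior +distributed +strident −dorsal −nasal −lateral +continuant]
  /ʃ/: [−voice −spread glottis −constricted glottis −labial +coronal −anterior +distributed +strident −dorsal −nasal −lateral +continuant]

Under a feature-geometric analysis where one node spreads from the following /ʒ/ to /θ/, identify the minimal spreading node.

Coronal

The alternation /θ/ → [ʃ] changes [anterior], [strident] and nothing else.
These terminals are all dominated by Coronal, and no proper subconstituent of Coronal covers them all; Coronal is their lowest common ancestor.
Delinking /θ/'s Coronal and associating /ʒ/'s Coronal gives precisely the feature bundle of [ʃ].
[voice] stays as in /θ/ although /ʒ/ differs there, so no node dominating it spread; among the remaining candidates Coronal is the lowest that derives the output.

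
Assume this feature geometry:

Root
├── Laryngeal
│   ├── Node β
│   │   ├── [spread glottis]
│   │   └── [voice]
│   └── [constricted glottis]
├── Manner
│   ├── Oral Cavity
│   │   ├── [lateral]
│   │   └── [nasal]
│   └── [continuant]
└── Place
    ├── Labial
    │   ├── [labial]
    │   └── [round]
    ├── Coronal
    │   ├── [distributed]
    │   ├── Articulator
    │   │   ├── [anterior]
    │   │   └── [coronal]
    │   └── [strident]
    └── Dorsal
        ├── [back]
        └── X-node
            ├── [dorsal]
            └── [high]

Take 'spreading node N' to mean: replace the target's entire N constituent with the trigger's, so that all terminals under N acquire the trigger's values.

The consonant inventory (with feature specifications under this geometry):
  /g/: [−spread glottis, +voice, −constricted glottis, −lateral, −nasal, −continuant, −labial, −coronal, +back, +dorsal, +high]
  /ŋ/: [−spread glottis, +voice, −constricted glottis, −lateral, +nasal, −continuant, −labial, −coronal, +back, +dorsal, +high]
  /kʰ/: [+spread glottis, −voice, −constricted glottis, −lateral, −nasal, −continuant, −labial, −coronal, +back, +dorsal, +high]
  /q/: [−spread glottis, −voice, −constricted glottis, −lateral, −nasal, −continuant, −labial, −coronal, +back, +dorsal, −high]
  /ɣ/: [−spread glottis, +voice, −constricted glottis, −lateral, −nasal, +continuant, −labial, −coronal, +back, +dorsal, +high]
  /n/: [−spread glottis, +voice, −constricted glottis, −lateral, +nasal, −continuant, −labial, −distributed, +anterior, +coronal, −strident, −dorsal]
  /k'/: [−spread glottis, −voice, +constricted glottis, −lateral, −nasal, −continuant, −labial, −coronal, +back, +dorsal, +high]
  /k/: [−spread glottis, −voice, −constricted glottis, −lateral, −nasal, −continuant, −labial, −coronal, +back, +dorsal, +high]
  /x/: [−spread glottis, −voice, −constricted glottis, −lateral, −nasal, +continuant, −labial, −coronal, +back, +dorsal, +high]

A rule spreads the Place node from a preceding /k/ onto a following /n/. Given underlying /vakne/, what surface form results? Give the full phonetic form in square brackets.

Terminals under Place in this geometry: [labial], [round], [distributed], [anterior], [coronal], [strident], [back], [dorsal], [high].
After delinking /n/'s Place and linking /k/'s, the affected terminals become [−labial], [−coronal], [+back], [+dorsal], [+high]; [spread glottis], [voice], [constricted glottis], … (outside Place) are retained from /n/.
Among the inventory, only /ŋ/ has exactly this specification, giving the surface form [vakŋe].

[vakŋe]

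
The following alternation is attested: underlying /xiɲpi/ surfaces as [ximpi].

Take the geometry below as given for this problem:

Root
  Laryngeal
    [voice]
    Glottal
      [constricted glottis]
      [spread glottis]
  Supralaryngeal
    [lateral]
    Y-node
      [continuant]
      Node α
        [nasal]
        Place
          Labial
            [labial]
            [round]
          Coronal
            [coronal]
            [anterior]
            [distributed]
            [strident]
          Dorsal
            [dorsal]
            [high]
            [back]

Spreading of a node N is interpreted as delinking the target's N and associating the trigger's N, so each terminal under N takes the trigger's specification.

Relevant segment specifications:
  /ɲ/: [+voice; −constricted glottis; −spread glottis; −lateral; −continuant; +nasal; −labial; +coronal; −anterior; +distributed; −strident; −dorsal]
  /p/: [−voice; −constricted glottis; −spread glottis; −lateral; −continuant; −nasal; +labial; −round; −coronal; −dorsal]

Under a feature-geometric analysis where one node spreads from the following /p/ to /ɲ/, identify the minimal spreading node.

/ɲ/ and [m] differ in [labial], [round], [coronal], [anterior], [distributed], [strident]; every other specified feature is identical.
These terminals are all dominated by Place, and no proper subconstituent of Place covers them all; Place is their lowest common ancestor.
Spreading Place from /p/ overwrites each of those terminals with /p/'s values, yielding exactly [m].
Had Node α or a higher node spread, [nasal] would have taken /p/'s value; it stays as in /ɲ/, confirming the spreading constituent is exactly Place.

Place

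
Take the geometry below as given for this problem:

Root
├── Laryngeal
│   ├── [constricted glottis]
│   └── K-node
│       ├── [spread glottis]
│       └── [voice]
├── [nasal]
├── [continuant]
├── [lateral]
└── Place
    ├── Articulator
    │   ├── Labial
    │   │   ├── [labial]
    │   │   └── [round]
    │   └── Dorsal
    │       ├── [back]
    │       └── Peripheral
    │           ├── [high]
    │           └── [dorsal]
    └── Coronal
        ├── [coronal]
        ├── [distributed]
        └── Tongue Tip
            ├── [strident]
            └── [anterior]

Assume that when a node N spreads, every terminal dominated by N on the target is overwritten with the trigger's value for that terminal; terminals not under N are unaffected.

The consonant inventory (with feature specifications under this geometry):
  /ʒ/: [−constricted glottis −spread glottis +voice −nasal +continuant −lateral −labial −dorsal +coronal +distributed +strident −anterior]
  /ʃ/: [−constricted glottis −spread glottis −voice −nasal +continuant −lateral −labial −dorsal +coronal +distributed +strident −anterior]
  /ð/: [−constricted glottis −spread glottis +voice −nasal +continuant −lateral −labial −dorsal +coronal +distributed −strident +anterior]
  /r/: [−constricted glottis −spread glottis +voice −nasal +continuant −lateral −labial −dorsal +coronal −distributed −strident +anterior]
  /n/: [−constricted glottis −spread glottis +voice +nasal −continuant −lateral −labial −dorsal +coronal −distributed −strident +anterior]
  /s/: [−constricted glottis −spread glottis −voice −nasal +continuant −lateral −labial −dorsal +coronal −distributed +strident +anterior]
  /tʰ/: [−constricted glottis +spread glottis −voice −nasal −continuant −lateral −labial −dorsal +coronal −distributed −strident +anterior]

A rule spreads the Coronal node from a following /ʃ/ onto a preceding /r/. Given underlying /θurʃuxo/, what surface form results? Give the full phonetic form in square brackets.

[θuʒʃuxo]

Terminals under Coronal in this geometry: [coronal], [distributed], [strident], [anterior].
The target acquires /ʃ/'s values for everything under Coronal — [+coronal], [+distributed], [+strident], [−anterior] — while keeping its own [constricted glottis], [spread glottis], [voice], ….
The resulting bundle matches /ʒ/ in the inventory; substituting it for /r/ gives [θuʒʃuxo].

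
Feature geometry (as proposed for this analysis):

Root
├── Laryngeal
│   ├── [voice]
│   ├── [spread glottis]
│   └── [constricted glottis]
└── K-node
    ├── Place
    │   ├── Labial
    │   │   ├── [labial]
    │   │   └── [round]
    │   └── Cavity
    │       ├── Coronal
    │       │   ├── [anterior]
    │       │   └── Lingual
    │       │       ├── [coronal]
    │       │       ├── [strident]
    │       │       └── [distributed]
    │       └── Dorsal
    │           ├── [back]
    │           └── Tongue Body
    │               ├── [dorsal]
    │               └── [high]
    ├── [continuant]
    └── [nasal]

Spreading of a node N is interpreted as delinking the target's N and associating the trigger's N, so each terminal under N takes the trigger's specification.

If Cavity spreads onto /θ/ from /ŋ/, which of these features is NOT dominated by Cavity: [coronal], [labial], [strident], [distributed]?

[labial]

Cavity dominates exactly [anterior], [coronal], [strident], [distributed], [back], [dorsal], [high].
Of the listed options, [coronal], [strident], [distributed] are among these and would be overwritten by spreading Cavity.
[labial] is not within the Cavity subtree (it hangs from Labial), so /θ/'s [labial] value survives.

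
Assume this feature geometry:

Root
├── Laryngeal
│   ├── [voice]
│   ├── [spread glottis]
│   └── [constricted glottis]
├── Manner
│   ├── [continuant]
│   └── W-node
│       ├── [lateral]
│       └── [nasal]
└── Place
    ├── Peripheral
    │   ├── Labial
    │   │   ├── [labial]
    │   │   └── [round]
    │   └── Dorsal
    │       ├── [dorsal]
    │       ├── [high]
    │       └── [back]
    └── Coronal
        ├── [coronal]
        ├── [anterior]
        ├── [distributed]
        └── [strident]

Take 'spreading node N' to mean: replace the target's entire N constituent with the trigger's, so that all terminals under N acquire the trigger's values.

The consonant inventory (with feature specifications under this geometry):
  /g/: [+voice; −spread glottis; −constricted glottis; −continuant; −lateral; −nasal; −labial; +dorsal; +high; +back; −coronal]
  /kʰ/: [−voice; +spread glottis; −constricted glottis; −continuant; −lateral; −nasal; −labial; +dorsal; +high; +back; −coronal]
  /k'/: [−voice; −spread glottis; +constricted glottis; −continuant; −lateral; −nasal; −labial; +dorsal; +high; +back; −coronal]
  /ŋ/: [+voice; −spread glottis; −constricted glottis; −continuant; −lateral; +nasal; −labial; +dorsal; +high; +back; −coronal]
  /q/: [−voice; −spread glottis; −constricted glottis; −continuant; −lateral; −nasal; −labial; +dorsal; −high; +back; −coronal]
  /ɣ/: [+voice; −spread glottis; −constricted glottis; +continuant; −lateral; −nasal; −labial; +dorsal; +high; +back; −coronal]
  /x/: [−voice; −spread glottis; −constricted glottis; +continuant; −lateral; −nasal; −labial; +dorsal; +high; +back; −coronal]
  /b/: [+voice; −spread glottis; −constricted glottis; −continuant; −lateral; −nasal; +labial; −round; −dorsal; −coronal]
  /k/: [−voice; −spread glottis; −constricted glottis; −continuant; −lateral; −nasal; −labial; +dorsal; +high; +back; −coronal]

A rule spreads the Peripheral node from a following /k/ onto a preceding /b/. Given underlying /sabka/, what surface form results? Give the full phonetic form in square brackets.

Peripheral immediately or transitively dominates [labial], [round], [dorsal], [high], [back].
After delinking /b/'s Peripheral and linking /k/'s, the affected terminals become [−labial], [+dorsal], [+high], [+back]; [voice], [spread glottis], [constricted glottis], … (outside Peripheral) are retained from /b/.
The resulting bundle matches /g/ in the inventory; substituting it for /b/ gives [sagka].

[sagka]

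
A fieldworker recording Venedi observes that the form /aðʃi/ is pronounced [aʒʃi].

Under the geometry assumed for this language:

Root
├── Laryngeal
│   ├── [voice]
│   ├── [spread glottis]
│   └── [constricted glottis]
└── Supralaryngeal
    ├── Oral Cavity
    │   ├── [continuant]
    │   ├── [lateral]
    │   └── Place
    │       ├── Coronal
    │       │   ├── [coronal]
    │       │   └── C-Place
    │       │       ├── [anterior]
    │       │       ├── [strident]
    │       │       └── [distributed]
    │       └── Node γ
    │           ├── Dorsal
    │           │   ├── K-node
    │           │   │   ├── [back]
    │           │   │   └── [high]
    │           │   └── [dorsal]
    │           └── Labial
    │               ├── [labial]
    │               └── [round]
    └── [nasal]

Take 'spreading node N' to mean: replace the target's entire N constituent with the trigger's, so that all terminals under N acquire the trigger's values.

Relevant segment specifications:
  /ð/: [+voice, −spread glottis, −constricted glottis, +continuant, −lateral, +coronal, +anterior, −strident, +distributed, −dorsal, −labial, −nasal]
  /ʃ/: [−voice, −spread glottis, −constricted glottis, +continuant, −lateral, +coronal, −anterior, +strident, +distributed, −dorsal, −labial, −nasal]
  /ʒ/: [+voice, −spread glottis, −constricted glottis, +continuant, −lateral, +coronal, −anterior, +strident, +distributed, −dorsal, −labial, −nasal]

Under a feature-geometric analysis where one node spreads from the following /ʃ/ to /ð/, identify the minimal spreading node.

The alternation /ð/ → [ʒ] changes [anterior], [strident] and nothing else.
These terminals are all dominated by C-Place, and no proper subconstituent of C-Place covers them all; C-Place is their lowest common ancestor.
Spreading C-Place from /ʃ/ overwrites each of those terminals with /ʃ/'s values, yielding exactly [ʒ].
[voice], a feature on which the two segments disagree outside C-Place, is unchanged — nothing dominating it spread, and C-Place is the minimal sufficient constituent.

C-Place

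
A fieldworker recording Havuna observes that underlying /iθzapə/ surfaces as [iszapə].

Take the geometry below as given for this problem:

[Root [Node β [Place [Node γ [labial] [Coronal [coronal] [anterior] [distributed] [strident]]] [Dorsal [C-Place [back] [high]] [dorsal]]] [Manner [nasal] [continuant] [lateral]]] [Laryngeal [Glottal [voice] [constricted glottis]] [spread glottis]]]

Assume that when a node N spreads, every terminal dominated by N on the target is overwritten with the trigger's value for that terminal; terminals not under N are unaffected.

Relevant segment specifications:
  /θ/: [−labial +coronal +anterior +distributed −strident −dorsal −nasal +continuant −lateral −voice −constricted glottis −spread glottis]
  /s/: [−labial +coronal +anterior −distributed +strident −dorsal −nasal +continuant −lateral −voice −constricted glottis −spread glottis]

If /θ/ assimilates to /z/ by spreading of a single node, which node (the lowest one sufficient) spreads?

Comparing /θ/ with its surface form [s], the features that change are [distributed], [strident].
The smallest constituent containing every changed terminal is Coronal — each of its daughters lacks at least one of the affected features.
Spreading Coronal from /z/ overwrites each of those terminals with /z/'s values, yielding exactly [s].
[voice], a feature on which the two segments disagree outside Coronal, is unchanged — nothing dominating it spread, and Coronal is the minimal sufficient constituent.

Coronal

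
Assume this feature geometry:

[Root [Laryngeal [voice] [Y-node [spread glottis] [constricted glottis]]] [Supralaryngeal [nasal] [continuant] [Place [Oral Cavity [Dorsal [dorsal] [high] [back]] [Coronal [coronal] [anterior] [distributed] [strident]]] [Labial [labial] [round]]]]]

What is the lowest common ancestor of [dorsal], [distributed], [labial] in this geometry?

[dorsal] is immediately dominated by Dorsal.
[distributed] is immediately dominated by Coronal.
[labial] is immediately dominated by Labial.
The listed terminals split across distinct daughters of Place, so Place itself is the smallest node containing them all.

Place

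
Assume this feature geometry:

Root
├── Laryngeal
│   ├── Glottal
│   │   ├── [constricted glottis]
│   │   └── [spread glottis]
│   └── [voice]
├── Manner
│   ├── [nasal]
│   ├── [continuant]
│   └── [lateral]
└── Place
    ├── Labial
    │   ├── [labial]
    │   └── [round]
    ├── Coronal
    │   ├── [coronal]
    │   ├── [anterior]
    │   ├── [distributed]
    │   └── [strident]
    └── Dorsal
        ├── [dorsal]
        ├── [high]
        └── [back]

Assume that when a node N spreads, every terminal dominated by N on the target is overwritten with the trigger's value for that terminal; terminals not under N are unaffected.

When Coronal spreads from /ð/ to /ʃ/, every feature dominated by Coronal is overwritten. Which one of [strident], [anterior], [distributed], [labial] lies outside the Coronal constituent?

[labial]

The terminals dominated by Coronal are [coronal], [anterior], [distributed], [strident].
[strident], [distributed], [anterior] all lie under Coronal, so they are overwritten when Coronal spreads.
[labial] is not within the Coronal subtree (it hangs from Labial), so /ʃ/'s [labial] value survives.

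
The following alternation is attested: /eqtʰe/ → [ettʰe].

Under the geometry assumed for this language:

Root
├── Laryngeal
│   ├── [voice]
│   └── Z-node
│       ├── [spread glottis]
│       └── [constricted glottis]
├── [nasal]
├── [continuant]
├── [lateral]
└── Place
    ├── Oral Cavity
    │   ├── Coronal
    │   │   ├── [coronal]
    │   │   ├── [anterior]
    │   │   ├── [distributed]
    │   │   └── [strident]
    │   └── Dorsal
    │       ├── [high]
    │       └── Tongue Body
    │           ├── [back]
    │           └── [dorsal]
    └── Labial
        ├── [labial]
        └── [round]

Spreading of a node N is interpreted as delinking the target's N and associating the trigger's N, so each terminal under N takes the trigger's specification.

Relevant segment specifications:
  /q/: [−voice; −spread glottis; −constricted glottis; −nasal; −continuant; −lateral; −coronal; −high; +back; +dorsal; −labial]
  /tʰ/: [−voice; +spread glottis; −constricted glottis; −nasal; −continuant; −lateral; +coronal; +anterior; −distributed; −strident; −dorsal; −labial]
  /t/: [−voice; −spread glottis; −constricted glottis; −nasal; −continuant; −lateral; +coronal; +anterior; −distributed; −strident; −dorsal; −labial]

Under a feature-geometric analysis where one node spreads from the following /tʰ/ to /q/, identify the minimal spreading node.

Comparing /q/ with its surface form [t], the features that change are [coronal], [anterior], [distributed], [strident], [dorsal], [high], [back].
Tracing each changed feature up the tree, the paths first meet at Oral Cavity; any lower node misses at least one of them.
If Oral Cavity spreads, every terminal under it takes /tʰ/'s value, producing [t] as observed.
[spread glottis], a feature on which the two segments disagree outside Oral Cavity, is unchanged — nothing dominating it spread, and Oral Cavity is the minimal sufficient constituent.

Oral Cavity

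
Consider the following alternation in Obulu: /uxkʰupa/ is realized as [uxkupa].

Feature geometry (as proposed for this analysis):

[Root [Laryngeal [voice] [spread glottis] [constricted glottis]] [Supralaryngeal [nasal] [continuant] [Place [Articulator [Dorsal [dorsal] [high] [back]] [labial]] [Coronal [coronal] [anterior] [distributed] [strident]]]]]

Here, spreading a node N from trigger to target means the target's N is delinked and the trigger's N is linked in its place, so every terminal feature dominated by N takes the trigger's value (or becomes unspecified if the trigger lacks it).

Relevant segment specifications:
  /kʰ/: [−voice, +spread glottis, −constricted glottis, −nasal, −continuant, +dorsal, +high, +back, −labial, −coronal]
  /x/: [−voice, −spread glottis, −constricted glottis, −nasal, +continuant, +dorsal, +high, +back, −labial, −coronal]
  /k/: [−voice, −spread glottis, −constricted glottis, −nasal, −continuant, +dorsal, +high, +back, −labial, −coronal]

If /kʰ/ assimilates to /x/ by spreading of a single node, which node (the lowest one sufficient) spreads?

The alternation /kʰ/ → [k] changes [spread glottis] and nothing else.
Since just one terminal is affected and it takes /x/'s value, spreading the terminal [spread glottis] alone is sufficient and minimal.
[continuant], a feature on which the two segments disagree outside [spread glottis], is unchanged — nothing dominating it spread, and [spread glottis] is the minimal sufficient constituent.

[spread glottis]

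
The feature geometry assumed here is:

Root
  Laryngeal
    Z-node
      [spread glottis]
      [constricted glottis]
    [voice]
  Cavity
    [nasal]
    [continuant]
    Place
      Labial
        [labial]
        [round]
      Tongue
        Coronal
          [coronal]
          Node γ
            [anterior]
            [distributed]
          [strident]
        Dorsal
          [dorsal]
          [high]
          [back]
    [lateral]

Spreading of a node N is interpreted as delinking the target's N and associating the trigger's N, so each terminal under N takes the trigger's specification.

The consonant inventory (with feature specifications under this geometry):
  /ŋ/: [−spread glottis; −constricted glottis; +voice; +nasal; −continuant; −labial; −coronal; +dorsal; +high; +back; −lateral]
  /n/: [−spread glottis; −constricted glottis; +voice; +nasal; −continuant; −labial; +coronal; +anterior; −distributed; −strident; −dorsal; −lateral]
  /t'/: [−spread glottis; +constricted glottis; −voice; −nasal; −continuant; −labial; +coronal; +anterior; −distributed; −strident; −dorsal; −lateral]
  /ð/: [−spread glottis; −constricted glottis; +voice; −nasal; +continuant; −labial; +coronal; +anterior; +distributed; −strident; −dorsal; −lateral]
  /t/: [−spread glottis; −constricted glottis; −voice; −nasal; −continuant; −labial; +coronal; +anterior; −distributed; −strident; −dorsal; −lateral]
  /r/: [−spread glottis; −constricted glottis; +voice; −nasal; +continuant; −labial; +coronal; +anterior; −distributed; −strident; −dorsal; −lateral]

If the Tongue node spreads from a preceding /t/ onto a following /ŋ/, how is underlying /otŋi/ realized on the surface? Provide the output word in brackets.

[otni]

Terminals under Tongue in this geometry: [coronal], [anterior], [distributed], [strident], [dorsal], [high], [back].
Spreading Tongue from /t/ onto /ŋ/ replaces those values with /t/'s: [+coronal], [+anterior], [−distributed], [−strident], [−dorsal]. Features outside Tongue ([spread glottis], [constricted glottis], [voice], …) stay as in /ŋ/.
The resulting bundle matches /n/ in the inventory; substituting it for /ŋ/ gives [otni].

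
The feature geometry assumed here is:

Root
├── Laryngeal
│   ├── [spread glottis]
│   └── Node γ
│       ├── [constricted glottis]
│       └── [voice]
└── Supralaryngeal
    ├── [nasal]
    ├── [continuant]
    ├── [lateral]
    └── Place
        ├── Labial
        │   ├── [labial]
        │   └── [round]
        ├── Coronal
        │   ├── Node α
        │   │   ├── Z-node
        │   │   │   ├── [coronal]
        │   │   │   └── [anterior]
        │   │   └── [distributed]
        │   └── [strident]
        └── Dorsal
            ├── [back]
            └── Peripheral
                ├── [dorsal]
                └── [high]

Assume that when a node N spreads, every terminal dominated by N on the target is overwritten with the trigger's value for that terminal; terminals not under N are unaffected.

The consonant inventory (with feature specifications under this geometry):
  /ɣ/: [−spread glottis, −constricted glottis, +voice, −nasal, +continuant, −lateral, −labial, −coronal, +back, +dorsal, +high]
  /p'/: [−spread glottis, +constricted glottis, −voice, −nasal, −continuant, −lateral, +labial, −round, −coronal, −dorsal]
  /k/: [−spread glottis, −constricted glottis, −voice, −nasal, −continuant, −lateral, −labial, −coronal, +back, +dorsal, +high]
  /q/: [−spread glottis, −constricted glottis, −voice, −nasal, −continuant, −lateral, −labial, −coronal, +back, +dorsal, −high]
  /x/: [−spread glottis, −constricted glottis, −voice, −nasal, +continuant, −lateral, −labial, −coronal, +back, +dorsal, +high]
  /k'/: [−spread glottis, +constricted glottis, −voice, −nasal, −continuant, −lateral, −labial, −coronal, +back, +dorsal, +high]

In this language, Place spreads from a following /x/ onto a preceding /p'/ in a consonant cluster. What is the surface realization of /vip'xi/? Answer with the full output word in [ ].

[vik'xi]

Terminals under Place in this geometry: [labial], [round], [coronal], [anterior], [distributed], [strident], [back], [dorsal], [high].
The target acquires /x/'s values for everything under Place — [−labial], [−coronal], [+back], [+dorsal], [+high] — while keeping its own [spread glottis], [constricted glottis], [voice], ….
Among the inventory, only /k'/ has exactly this specification, giving the surface form [vik'xi].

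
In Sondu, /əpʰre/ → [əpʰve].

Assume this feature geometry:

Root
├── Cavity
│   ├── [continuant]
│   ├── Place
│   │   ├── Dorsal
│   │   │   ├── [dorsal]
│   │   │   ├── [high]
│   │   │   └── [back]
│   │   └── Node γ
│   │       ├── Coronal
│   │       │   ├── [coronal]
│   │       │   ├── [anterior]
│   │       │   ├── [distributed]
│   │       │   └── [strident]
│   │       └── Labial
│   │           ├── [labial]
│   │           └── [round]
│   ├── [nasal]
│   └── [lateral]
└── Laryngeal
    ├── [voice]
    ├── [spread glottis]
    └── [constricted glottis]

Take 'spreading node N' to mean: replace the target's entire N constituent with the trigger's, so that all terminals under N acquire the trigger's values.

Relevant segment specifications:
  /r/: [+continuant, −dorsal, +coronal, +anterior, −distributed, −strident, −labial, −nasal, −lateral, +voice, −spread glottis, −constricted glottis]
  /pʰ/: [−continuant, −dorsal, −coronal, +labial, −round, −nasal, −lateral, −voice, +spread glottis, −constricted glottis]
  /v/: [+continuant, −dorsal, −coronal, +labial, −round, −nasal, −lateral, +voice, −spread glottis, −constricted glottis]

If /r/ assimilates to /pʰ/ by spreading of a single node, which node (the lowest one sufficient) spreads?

Node γ

The alternation /r/ → [v] changes [labial], [round], [coronal], [anterior], [distributed], [strident] and nothing else.
The smallest constituent containing every changed terminal is Node γ — each of its daughters lacks at least one of the affected features.
Delinking /r/'s Node γ and associating /pʰ/'s Node γ gives precisely the feature bundle of [v].
[voice], [spread glottis] stay as in /r/ although /pʰ/ differs there, so no node dominating them spread; among the remaining candidates Node γ is the lowest that derives the output.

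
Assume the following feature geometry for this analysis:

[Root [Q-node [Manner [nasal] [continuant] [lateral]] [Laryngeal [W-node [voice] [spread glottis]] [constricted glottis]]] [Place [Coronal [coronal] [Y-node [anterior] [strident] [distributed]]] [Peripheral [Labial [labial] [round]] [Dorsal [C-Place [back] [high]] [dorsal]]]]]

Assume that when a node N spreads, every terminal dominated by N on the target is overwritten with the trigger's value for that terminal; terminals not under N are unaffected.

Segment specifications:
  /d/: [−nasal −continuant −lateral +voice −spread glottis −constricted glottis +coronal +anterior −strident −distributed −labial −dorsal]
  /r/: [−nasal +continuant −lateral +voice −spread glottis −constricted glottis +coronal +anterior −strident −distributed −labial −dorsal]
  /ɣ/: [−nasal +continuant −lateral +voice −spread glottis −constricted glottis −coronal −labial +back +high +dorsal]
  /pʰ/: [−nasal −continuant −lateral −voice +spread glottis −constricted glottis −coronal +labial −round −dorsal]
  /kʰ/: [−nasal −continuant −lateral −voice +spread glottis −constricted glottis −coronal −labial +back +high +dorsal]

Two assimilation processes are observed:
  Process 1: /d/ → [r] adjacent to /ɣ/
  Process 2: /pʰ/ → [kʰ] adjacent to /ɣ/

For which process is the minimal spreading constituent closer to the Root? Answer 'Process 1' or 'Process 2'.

Process 1 alters [continuant]; the lowest dominating node is [continuant] (depth 3 from Root).
Process 2 alters [labial], [round], [dorsal], [high], [back]; the lowest common ancestor is Peripheral (depth 2 from Root).
Depth 2 < depth 3; Process 2 involves the structurally higher constituent Peripheral.

Process 2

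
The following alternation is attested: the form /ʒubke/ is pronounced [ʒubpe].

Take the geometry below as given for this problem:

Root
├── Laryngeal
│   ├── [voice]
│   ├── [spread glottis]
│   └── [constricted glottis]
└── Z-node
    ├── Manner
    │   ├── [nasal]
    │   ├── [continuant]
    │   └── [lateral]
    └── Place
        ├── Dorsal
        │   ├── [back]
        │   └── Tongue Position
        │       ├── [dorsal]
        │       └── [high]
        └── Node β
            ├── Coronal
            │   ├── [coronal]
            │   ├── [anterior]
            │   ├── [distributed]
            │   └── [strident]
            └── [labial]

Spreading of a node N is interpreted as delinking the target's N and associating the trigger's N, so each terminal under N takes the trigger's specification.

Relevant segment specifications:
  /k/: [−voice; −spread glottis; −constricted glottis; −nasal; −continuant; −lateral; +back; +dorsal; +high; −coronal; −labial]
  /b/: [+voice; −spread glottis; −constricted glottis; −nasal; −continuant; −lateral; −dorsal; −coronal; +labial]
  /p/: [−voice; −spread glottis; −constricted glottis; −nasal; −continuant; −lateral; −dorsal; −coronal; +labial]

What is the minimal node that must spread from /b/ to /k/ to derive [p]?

Comparing /k/ with its surface form [p], the features that change are [labial], [dorsal], [high], [back].
The smallest constituent containing every changed terminal is Place — each of its daughters lacks at least one of the affected features.
Spreading Place from /b/ overwrites each of those terminals with /b/'s values, yielding exactly [p].
[voice] stays as in /k/ although /b/ differs there, so no node dominating it spread; among the remaining candidates Place is the lowest that derives the output.

Place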